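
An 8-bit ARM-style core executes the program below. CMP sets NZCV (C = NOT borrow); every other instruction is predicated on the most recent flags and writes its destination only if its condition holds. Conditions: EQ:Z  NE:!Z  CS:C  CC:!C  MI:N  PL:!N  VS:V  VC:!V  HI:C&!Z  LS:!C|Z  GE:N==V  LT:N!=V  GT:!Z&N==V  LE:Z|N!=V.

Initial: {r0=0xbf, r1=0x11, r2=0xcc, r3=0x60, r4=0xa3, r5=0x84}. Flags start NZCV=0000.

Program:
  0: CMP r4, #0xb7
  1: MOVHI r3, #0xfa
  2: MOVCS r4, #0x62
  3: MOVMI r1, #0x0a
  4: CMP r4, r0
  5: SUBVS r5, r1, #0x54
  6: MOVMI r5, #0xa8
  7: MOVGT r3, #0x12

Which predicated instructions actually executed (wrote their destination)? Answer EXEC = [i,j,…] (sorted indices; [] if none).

EXEC = [3,6]

[0] flags=1000 → (cmp)
[1] flags=1000 HI?F → skip
[2] flags=1000 CS?F → skip
[3] flags=1000 MI?T → r1=0x0a
[4] flags=1000 → (cmp)
[5] flags=1000 VS?F → skip
[6] flags=1000 MI?T → r5=0xa8
[7] flags=1000 GT?F → skip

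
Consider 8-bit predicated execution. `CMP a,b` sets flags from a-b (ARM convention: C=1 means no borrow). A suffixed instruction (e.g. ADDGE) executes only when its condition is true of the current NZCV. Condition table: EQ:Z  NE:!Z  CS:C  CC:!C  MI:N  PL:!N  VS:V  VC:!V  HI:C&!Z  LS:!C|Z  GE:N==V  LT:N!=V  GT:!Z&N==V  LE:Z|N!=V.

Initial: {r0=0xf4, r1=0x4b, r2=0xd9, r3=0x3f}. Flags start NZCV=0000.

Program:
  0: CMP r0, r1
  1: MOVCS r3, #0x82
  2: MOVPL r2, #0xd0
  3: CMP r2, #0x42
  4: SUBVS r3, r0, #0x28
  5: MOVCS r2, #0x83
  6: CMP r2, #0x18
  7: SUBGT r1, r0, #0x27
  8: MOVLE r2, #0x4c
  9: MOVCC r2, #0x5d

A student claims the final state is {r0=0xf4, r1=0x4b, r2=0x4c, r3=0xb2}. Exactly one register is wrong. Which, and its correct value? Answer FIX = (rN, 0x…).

0: ✓ CMP  NZCV=1010
1: ✓ MOVCS  r3←0x82
2: · MOVPL
3: ✓ CMP  NZCV=1010
4: · SUBVS
5: ✓ MOVCS  r2←0x83
6: ✓ CMP  NZCV=0011
7: · SUBGT
8: ✓ MOVLE  r2←0x4c
9: · MOVCC

FIX = (r3, 0x82)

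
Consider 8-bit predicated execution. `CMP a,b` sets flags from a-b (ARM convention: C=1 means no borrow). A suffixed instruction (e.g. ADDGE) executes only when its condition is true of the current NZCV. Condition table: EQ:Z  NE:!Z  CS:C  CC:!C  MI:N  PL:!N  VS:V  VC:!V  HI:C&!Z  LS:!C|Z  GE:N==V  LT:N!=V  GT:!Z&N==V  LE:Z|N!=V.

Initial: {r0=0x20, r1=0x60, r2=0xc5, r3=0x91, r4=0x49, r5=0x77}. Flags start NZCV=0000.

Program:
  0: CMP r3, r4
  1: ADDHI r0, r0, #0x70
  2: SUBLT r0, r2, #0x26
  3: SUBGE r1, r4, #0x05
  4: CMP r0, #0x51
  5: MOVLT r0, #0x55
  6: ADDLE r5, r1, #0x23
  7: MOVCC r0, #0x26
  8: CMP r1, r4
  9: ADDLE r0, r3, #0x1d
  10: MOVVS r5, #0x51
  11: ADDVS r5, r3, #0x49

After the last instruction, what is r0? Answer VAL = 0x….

[0] flags=0011 → (cmp)
[1] flags=0011 HI?T → r0=0x90
[2] flags=0011 LT?T → r0=0x9f
[3] flags=0011 GE?F → skip
[4] flags=0011 → (cmp)
[5] flags=0011 LT?T → r0=0x55
[6] flags=0011 LE?T → r5=0x83
[7] flags=0011 CC?F → skip
[8] flags=0010 → (cmp)
[9] flags=0010 LE?F → skip
[10] flags=0010 VS?F → skip
[11] flags=0010 VS?F → skip

VAL = 0x55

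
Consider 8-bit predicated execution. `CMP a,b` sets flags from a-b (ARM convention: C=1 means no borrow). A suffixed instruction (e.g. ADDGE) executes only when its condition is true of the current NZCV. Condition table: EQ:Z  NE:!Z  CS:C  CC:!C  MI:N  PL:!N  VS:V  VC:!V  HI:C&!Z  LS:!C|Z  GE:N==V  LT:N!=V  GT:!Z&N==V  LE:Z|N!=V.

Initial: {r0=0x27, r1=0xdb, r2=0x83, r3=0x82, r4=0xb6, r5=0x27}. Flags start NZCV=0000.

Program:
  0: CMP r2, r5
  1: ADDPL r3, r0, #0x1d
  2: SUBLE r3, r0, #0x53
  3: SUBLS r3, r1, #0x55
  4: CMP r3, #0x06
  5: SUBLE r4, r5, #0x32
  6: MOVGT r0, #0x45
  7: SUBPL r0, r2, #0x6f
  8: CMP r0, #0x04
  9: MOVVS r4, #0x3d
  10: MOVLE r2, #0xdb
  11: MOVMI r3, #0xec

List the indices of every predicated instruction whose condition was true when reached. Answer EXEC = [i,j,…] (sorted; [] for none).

EXEC = [1,2,5]

0: ✓ CMP  NZCV=0011
1: ✓ ADDPL  r3←0x44
2: ✓ SUBLE  r3←0xd4
3: · SUBLS
4: ✓ CMP  NZCV=1010
5: ✓ SUBLE  r4←0xf5
6: · MOVGT
7: · SUBPL
8: ✓ CMP  NZCV=0010
9: · MOVVS
10: · MOVLE
11: · MOVMI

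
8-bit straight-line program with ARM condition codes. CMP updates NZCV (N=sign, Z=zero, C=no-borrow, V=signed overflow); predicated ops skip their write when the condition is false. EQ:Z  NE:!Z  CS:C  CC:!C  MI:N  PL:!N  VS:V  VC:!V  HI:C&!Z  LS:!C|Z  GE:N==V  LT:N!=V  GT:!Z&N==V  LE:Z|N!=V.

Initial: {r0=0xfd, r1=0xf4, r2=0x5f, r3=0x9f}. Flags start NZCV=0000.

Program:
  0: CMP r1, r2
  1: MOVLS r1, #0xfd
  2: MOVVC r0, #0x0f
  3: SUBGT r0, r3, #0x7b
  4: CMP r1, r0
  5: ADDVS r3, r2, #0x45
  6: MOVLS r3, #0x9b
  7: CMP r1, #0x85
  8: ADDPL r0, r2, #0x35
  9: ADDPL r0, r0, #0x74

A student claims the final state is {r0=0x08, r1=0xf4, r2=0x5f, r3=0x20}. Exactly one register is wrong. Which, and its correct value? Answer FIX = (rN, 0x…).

FIX = (r3, 0x9f)

[0] flags=1010 → (cmp)
[1] flags=1010 LS?F → skip
[2] flags=1010 VC?T → r0=0x0f
[3] flags=1010 GT?F → skip
[4] flags=1010 → (cmp)
[5] flags=1010 VS?F → skip
[6] flags=1010 LS?F → skip
[7] flags=0010 → (cmp)
[8] flags=0010 PL?T → r0=0x94
[9] flags=0010 PL?T → r0=0x08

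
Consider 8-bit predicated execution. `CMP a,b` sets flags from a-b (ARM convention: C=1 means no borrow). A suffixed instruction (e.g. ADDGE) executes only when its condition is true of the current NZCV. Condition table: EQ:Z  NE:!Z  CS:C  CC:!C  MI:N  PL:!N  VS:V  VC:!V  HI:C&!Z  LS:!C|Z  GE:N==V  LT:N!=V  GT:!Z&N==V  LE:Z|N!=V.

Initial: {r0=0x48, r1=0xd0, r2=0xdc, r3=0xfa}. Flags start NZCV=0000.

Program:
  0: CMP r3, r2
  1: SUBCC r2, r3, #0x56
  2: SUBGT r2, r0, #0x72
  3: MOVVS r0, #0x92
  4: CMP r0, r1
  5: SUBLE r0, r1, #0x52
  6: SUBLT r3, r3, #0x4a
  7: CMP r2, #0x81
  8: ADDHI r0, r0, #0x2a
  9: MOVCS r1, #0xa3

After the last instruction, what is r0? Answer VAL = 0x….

[0] flags=0010 → (cmp)
[1] flags=0010 CC?F → skip
[2] flags=0010 GT?T → r2=0xd6
[3] flags=0010 VS?F → skip
[4] flags=0000 → (cmp)
[5] flags=0000 LE?F → skip
[6] flags=0000 LT?F → skip
[7] flags=0010 → (cmp)
[8] flags=0010 HI?T → r0=0x72
[9] flags=0010 CS?T → r1=0xa3

VAL = 0x72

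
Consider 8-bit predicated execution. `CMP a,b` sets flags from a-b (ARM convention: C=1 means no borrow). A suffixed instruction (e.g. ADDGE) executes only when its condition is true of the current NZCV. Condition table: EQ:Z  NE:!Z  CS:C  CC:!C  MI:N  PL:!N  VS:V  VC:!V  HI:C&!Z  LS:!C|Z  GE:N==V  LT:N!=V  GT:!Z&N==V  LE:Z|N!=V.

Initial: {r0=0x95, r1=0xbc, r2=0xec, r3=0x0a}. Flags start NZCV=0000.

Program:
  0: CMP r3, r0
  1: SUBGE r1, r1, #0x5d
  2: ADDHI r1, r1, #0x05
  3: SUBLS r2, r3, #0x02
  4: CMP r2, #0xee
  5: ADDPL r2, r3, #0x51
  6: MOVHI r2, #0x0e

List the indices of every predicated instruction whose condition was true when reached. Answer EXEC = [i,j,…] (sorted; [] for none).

EXEC = [1,3,5]

0: ✓ CMP  NZCV=0000
1: ✓ SUBGE  r1←0x5f
2: · ADDHI
3: ✓ SUBLS  r2←0x08
4: ✓ CMP  NZCV=0000
5: ✓ ADDPL  r2←0x5b
6: · MOVHI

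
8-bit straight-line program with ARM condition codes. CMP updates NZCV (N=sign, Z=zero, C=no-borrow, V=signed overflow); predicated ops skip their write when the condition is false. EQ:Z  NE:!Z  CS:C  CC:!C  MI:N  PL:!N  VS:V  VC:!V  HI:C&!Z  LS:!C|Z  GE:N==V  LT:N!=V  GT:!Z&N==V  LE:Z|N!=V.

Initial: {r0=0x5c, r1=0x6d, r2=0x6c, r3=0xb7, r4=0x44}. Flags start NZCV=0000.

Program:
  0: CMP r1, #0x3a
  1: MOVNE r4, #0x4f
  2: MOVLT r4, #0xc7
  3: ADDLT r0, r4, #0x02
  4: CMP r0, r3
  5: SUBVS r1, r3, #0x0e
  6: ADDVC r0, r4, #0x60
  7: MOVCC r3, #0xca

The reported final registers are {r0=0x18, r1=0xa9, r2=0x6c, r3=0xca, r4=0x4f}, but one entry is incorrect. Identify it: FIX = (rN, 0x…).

FIX = (r0, 0x5c)

0: ✓ CMP  NZCV=0010
1: ✓ MOVNE  r4←0x4f
2: · MOVLT
3: · ADDLT
4: ✓ CMP  NZCV=1001
5: ✓ SUBVS  r1←0xa9
6: · ADDVC
7: ✓ MOVCC  r3←0xca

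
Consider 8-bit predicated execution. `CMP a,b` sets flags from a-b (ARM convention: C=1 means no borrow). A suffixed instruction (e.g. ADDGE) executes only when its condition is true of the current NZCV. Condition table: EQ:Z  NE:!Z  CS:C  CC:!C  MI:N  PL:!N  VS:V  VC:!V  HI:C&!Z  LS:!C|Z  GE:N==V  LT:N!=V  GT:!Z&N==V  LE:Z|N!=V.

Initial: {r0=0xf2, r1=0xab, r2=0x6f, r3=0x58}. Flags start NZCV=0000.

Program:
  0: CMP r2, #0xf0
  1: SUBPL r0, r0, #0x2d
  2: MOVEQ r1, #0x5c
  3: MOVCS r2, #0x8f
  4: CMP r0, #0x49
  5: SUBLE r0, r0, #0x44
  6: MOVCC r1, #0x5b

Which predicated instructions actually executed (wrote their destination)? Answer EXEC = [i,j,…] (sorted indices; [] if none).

[0] flags=0000 → (cmp)
[1] flags=0000 PL?T → r0=0xc5
[2] flags=0000 EQ?F → skip
[3] flags=0000 CS?F → skip
[4] flags=0011 → (cmp)
[5] flags=0011 LE?T → r0=0x81
[6] flags=0011 CC?F → skip

EXEC = [1,5]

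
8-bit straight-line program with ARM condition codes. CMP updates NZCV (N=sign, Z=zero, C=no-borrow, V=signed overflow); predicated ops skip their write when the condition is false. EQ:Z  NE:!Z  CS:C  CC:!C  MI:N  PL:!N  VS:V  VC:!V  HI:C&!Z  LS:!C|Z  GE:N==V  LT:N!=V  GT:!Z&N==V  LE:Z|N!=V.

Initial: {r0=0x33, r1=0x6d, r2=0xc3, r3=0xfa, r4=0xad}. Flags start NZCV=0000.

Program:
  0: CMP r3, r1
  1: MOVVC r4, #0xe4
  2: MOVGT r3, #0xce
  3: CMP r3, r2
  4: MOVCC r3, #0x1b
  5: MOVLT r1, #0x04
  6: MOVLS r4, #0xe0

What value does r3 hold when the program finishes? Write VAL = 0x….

VAL = 0xfa

[0] flags=1010 → (cmp)
[1] flags=1010 VC?T → r4=0xe4
[2] flags=1010 GT?F → skip
[3] flags=0010 → (cmp)
[4] flags=0010 CC?F → skip
[5] flags=0010 LT?F → skip
[6] flags=0010 LS?F → skip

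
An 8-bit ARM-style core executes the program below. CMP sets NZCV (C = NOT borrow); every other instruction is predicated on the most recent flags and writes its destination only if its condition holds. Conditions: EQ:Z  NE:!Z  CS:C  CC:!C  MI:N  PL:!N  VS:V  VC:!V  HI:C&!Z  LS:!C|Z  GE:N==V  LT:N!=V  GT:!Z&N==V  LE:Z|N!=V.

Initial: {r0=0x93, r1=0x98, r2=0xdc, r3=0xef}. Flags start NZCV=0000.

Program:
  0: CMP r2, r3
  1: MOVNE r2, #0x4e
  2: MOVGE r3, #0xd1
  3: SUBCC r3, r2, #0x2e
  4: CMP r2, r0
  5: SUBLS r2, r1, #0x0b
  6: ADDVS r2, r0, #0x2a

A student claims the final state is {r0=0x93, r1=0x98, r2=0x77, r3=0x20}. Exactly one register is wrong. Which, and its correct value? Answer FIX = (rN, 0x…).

FIX = (r2, 0xbd)

[0] flags=1000 → (cmp)
[1] flags=1000 NE?T → r2=0x4e
[2] flags=1000 GE?F → skip
[3] flags=1000 CC?T → r3=0x20
[4] flags=1001 → (cmp)
[5] flags=1001 LS?T → r2=0x8d
[6] flags=1001 VS?T → r2=0xbd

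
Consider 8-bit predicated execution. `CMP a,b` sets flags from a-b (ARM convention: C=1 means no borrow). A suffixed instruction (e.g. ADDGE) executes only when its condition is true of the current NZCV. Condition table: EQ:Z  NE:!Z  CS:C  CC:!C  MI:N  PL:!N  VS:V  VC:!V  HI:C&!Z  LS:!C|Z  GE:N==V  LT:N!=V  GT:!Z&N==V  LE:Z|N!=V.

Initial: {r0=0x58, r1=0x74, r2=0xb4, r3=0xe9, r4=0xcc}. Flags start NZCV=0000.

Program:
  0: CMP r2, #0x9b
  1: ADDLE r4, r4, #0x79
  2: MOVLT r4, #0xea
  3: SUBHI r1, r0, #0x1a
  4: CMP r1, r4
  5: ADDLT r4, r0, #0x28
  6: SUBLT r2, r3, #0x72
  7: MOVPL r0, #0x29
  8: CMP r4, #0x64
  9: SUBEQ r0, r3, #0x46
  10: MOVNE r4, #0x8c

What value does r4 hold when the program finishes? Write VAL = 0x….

VAL = 0x8c

[0] flags=0010 → (cmp)
[1] flags=0010 LE?F → skip
[2] flags=0010 LT?F → skip
[3] flags=0010 HI?T → r1=0x3e
[4] flags=0000 → (cmp)
[5] flags=0000 LT?F → skip
[6] flags=0000 LT?F → skip
[7] flags=0000 PL?T → r0=0x29
[8] flags=0011 → (cmp)
[9] flags=0011 EQ?F → skip
[10] flags=0011 NE?T → r4=0x8c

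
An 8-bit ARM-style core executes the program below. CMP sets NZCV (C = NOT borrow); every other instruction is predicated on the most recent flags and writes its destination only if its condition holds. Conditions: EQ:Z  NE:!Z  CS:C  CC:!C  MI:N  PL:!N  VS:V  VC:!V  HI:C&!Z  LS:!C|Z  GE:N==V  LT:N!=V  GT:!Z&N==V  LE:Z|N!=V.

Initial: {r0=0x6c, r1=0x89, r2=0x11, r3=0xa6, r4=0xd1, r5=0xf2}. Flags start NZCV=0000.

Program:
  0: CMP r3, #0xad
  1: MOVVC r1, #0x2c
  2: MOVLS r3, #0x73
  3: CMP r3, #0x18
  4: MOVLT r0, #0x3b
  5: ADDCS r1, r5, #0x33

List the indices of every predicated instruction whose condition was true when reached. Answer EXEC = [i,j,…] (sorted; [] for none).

0: ✓ CMP  NZCV=1000
1: ✓ MOVVC  r1←0x2c
2: ✓ MOVLS  r3←0x73
3: ✓ CMP  NZCV=0010
4: · MOVLT
5: ✓ ADDCS  r1←0x25

EXEC = [1,2,5]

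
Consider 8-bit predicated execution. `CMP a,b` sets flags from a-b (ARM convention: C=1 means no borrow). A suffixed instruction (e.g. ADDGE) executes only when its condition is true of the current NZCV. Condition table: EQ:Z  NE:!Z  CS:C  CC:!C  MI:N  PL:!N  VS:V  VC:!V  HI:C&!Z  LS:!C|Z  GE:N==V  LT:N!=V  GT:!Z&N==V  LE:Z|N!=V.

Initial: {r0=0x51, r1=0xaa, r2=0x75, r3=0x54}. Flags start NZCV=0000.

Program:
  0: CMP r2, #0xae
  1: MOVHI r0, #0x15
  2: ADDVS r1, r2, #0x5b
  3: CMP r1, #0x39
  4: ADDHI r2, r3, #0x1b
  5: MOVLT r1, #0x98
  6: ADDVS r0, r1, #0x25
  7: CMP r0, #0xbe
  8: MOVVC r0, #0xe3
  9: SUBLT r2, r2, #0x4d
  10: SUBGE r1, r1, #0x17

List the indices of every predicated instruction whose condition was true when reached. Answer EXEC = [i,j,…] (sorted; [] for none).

EXEC = [2,4,5,10]

0: ✓ CMP  NZCV=1001
1: · MOVHI
2: ✓ ADDVS  r1←0xd0
3: ✓ CMP  NZCV=1010
4: ✓ ADDHI  r2←0x6f
5: ✓ MOVLT  r1←0x98
6: · ADDVS
7: ✓ CMP  NZCV=1001
8: · MOVVC
9: · SUBLT
10: ✓ SUBGE  r1←0x81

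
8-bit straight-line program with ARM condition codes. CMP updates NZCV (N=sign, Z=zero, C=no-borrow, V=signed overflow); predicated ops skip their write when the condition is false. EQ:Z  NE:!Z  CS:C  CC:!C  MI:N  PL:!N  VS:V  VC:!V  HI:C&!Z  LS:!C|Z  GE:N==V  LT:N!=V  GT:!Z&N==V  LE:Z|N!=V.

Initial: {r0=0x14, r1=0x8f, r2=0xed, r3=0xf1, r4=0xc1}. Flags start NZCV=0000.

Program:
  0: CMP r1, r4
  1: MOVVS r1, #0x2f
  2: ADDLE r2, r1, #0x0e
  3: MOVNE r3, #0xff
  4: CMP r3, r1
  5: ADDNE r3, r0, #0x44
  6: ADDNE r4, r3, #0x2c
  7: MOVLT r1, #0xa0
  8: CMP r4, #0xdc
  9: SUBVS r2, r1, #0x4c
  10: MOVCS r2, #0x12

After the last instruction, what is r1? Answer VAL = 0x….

[0] flags=1000 → (cmp)
[1] flags=1000 VS?F → skip
[2] flags=1000 LE?T → r2=0x9d
[3] flags=1000 NE?T → r3=0xff
[4] flags=0010 → (cmp)
[5] flags=0010 NE?T → r3=0x58
[6] flags=0010 NE?T → r4=0x84
[7] flags=0010 LT?F → skip
[8] flags=1000 → (cmp)
[9] flags=1000 VS?F → skip
[10] flags=1000 CS?F → skip

VAL = 0x8f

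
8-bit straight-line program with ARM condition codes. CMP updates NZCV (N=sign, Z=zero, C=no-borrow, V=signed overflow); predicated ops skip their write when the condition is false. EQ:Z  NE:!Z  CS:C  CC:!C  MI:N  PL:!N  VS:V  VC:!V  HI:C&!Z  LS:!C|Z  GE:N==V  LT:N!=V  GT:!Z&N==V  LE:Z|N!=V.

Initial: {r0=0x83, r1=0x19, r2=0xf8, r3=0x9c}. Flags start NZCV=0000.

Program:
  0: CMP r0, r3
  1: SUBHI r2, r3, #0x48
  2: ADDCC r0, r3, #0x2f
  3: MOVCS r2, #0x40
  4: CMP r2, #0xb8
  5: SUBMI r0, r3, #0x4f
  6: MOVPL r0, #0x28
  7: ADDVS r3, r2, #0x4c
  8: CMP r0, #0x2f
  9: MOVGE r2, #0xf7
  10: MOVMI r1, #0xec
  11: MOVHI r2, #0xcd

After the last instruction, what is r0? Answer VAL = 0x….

VAL = 0x28

[0] flags=1000 → (cmp)
[1] flags=1000 HI?F → skip
[2] flags=1000 CC?T → r0=0xcb
[3] flags=1000 CS?F → skip
[4] flags=0010 → (cmp)
[5] flags=0010 MI?F → skip
[6] flags=0010 PL?T → r0=0x28
[7] flags=0010 VS?F → skip
[8] flags=1000 → (cmp)
[9] flags=1000 GE?F → skip
[10] flags=1000 MI?T → r1=0xec
[11] flags=1000 HI?F → skip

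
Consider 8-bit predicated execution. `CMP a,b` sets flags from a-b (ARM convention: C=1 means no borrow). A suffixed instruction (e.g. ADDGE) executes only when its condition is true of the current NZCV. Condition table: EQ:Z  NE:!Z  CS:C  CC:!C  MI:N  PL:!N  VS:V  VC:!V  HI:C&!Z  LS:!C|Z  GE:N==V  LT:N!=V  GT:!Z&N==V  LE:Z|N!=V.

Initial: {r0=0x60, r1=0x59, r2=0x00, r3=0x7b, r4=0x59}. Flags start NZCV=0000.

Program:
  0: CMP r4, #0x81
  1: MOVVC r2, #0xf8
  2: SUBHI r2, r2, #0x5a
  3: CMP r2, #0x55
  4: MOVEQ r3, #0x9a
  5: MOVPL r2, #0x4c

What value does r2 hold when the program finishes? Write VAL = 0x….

0: ✓ CMP  NZCV=1001
1: · MOVVC
2: · SUBHI
3: ✓ CMP  NZCV=1000
4: · MOVEQ
5: · MOVPL

VAL = 0x00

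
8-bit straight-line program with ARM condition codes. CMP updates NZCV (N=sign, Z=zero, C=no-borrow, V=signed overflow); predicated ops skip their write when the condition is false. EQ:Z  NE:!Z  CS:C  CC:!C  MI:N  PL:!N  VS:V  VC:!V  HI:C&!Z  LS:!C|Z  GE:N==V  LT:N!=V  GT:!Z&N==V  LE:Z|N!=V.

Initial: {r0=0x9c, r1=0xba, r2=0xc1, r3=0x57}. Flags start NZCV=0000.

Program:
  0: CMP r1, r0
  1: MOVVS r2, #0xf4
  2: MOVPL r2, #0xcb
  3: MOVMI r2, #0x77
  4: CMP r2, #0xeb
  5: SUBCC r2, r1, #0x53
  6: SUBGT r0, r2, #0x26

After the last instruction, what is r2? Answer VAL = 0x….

0: ✓ CMP  NZCV=0010
1: · MOVVS
2: ✓ MOVPL  r2←0xcb
3: · MOVMI
4: ✓ CMP  NZCV=1000
5: ✓ SUBCC  r2←0x67
6: · SUBGT

VAL = 0x67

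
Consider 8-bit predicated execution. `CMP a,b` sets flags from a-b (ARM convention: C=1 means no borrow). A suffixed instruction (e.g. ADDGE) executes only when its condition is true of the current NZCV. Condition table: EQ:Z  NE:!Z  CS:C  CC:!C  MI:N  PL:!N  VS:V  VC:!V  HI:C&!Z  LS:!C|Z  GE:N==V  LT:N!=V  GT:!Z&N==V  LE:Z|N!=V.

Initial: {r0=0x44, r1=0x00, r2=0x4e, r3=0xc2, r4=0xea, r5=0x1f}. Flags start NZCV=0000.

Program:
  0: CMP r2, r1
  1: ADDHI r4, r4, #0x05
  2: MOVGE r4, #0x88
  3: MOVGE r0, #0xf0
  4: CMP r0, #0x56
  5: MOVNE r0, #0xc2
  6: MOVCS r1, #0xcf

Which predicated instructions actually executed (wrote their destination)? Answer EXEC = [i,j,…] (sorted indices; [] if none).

EXEC = [1,2,3,5,6]

[0] flags=0010 → (cmp)
[1] flags=0010 HI?T → r4=0xef
[2] flags=0010 GE?T → r4=0x88
[3] flags=0010 GE?T → r0=0xf0
[4] flags=1010 → (cmp)
[5] flags=1010 NE?T → r0=0xc2
[6] flags=1010 CS?T → r1=0xcf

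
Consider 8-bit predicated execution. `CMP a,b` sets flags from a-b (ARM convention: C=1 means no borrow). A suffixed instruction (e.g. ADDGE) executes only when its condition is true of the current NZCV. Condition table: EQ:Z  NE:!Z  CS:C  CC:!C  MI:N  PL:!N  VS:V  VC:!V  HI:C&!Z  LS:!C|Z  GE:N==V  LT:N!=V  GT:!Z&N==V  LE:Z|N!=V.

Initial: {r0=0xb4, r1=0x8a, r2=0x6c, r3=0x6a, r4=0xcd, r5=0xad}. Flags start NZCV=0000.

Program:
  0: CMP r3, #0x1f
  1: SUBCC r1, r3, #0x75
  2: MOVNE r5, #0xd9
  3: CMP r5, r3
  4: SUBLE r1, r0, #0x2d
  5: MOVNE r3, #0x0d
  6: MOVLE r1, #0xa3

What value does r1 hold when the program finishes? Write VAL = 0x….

VAL = 0xa3

0: ✓ CMP  NZCV=0010
1: · SUBCC
2: ✓ MOVNE  r5←0xd9
3: ✓ CMP  NZCV=0011
4: ✓ SUBLE  r1←0x87
5: ✓ MOVNE  r3←0x0d
6: ✓ MOVLE  r1←0xa3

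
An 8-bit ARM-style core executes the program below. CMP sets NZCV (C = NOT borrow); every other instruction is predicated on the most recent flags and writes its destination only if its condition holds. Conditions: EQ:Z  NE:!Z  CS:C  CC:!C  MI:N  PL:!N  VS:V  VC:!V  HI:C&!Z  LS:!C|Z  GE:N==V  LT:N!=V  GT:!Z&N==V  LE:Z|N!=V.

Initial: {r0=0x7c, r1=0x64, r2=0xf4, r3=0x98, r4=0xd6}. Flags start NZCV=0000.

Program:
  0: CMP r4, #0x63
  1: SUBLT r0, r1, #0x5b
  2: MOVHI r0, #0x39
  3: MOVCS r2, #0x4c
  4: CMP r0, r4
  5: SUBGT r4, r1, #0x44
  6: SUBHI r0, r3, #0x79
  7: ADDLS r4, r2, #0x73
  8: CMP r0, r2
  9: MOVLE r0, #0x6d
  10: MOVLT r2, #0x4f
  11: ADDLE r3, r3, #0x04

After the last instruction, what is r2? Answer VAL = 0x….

VAL = 0x4f

[0] flags=0011 → (cmp)
[1] flags=0011 LT?T → r0=0x09
[2] flags=0011 HI?T → r0=0x39
[3] flags=0011 CS?T → r2=0x4c
[4] flags=0000 → (cmp)
[5] flags=0000 GT?T → r4=0x20
[6] flags=0000 HI?F → skip
[7] flags=0000 LS?T → r4=0xbf
[8] flags=1000 → (cmp)
[9] flags=1000 LE?T → r0=0x6d
[10] flags=1000 LT?T → r2=0x4f
[11] flags=1000 LE?T → r3=0x9c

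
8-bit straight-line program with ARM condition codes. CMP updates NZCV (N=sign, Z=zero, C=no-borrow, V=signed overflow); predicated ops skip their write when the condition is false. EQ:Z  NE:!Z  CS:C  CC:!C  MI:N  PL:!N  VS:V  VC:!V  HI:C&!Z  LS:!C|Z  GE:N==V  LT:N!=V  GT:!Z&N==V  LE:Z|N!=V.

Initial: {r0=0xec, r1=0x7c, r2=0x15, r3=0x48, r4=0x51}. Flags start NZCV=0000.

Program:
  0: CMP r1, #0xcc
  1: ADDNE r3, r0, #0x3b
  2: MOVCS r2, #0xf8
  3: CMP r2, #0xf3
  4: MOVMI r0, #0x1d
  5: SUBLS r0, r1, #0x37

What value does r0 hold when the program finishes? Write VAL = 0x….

0: ✓ CMP  NZCV=1001
1: ✓ ADDNE  r3←0x27
2: · MOVCS
3: ✓ CMP  NZCV=0000
4: · MOVMI
5: ✓ SUBLS  r0←0x45

VAL = 0x45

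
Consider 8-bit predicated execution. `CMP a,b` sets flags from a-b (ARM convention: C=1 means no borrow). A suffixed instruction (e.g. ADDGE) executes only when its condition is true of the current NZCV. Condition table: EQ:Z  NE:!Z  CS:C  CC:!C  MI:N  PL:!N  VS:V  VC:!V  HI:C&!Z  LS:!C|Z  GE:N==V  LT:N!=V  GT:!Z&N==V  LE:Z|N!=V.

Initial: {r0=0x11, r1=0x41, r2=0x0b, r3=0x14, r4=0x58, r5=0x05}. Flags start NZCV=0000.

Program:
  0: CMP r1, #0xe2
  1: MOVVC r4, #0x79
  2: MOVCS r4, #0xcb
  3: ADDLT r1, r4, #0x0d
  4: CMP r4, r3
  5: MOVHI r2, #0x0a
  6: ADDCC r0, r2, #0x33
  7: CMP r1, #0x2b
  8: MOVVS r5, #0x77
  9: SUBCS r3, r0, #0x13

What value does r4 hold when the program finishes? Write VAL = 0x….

VAL = 0x79

[0] flags=0000 → (cmp)
[1] flags=0000 VC?T → r4=0x79
[2] flags=0000 CS?F → skip
[3] flags=0000 LT?F → skip
[4] flags=0010 → (cmp)
[5] flags=0010 HI?T → r2=0x0a
[6] flags=0010 CC?F → skip
[7] flags=0010 → (cmp)
[8] flags=0010 VS?F → skip
[9] flags=0010 CS?T → r3=0xfe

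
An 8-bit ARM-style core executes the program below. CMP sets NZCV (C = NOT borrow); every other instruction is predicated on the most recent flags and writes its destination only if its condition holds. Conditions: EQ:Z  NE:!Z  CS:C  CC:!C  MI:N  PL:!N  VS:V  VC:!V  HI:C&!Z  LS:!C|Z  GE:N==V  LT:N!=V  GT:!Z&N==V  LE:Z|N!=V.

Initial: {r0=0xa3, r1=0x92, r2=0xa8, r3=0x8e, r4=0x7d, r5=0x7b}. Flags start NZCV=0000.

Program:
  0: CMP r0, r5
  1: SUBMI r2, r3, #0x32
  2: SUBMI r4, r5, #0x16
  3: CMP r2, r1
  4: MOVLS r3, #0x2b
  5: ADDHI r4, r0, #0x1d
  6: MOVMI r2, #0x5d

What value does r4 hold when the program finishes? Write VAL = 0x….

VAL = 0xc0

0: ✓ CMP  NZCV=0011
1: · SUBMI
2: · SUBMI
3: ✓ CMP  NZCV=0010
4: · MOVLS
5: ✓ ADDHI  r4←0xc0
6: · MOVMI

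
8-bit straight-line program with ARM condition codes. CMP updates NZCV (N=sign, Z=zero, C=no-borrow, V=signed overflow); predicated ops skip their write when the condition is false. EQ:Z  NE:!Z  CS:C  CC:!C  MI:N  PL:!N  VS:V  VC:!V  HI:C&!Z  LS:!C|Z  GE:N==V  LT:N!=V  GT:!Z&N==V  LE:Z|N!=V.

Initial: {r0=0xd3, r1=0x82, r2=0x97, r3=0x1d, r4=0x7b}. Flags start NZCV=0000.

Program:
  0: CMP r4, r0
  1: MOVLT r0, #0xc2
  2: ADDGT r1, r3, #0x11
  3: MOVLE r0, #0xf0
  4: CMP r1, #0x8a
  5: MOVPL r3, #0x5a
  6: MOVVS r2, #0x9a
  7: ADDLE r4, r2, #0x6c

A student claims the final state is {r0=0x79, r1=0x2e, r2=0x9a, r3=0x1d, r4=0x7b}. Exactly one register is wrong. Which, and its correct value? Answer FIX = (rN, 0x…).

FIX = (r0, 0xd3)

[0] flags=1001 → (cmp)
[1] flags=1001 LT?F → skip
[2] flags=1001 GT?T → r1=0x2e
[3] flags=1001 LE?F → skip
[4] flags=1001 → (cmp)
[5] flags=1001 PL?F → skip
[6] flags=1001 VS?T → r2=0x9a
[7] flags=1001 LE?F → skip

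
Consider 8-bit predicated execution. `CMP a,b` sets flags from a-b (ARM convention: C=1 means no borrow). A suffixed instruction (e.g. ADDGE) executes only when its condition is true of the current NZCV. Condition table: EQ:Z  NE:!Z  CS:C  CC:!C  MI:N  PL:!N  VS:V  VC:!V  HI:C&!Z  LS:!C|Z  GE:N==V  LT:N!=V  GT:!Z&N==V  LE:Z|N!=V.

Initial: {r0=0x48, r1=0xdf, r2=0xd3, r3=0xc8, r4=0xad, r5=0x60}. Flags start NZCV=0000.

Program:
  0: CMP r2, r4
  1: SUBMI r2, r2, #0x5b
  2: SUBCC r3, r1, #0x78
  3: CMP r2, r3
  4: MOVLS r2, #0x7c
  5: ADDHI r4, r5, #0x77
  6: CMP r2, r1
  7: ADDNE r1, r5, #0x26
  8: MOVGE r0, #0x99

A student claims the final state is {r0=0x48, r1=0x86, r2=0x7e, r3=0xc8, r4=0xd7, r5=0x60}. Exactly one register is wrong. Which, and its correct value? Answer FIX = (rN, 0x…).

FIX = (r2, 0xd3)

0: ✓ CMP  NZCV=0010
1: · SUBMI
2: · SUBCC
3: ✓ CMP  NZCV=0010
4: · MOVLS
5: ✓ ADDHI  r4←0xd7
6: ✓ CMP  NZCV=1000
7: ✓ ADDNE  r1←0x86
8: · MOVGE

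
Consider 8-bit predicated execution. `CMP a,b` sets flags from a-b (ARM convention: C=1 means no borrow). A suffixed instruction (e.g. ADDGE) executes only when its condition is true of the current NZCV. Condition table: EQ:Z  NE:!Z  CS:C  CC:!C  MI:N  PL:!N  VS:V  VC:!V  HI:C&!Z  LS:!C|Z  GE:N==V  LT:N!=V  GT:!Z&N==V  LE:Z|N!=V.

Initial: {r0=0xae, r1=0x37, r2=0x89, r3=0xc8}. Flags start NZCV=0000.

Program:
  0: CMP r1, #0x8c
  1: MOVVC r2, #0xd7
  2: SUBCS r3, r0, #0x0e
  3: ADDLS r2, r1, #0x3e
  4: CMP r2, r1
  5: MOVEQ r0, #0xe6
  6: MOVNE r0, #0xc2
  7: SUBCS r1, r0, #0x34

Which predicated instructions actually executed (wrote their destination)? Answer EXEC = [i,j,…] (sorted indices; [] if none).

[0] flags=1001 → (cmp)
[1] flags=1001 VC?F → skip
[2] flags=1001 CS?F → skip
[3] flags=1001 LS?T → r2=0x75
[4] flags=0010 → (cmp)
[5] flags=0010 EQ?F → skip
[6] flags=0010 NE?T → r0=0xc2
[7] flags=0010 CS?T → r1=0x8e

EXEC = [3,6,7]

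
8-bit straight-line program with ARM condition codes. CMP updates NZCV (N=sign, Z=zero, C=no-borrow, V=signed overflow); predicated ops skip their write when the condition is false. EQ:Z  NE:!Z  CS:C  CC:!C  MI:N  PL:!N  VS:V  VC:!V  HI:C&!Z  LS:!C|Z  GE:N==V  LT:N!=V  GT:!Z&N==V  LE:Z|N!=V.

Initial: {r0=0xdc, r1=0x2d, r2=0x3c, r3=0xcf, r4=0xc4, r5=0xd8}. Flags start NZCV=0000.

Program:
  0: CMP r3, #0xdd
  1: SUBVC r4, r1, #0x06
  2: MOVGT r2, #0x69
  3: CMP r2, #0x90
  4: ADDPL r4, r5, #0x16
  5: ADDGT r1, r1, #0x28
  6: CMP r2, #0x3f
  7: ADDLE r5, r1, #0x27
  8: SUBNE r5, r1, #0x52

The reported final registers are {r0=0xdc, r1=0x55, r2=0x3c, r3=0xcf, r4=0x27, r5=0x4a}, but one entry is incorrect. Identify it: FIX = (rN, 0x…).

FIX = (r5, 0x03)

0: ✓ CMP  NZCV=1000
1: ✓ SUBVC  r4←0x27
2: · MOVGT
3: ✓ CMP  NZCV=1001
4: · ADDPL
5: ✓ ADDGT  r1←0x55
6: ✓ CMP  NZCV=1000
7: ✓ ADDLE  r5←0x7c
8: ✓ SUBNE  r5←0x03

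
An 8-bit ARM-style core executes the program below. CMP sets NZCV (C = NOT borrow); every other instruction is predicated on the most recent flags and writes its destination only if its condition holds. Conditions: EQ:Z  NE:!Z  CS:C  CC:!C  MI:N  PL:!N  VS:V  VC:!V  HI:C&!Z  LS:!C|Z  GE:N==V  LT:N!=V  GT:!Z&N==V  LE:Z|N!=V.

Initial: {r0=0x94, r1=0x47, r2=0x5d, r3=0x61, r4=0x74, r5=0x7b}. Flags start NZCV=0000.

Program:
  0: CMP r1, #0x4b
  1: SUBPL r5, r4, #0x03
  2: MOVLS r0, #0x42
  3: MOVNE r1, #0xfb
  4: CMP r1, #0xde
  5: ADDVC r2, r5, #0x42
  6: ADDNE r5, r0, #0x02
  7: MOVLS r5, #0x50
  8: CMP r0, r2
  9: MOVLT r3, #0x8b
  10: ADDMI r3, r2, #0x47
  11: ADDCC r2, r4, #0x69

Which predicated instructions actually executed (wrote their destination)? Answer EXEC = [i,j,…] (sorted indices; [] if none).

[0] flags=1000 → (cmp)
[1] flags=1000 PL?F → skip
[2] flags=1000 LS?T → r0=0x42
[3] flags=1000 NE?T → r1=0xfb
[4] flags=0010 → (cmp)
[5] flags=0010 VC?T → r2=0xbd
[6] flags=0010 NE?T → r5=0x44
[7] flags=0010 LS?F → skip
[8] flags=1001 → (cmp)
[9] flags=1001 LT?F → skip
[10] flags=1001 MI?T → r3=0x04
[11] flags=1001 CC?T → r2=0xdd

EXEC = [2,3,5,6,10,11]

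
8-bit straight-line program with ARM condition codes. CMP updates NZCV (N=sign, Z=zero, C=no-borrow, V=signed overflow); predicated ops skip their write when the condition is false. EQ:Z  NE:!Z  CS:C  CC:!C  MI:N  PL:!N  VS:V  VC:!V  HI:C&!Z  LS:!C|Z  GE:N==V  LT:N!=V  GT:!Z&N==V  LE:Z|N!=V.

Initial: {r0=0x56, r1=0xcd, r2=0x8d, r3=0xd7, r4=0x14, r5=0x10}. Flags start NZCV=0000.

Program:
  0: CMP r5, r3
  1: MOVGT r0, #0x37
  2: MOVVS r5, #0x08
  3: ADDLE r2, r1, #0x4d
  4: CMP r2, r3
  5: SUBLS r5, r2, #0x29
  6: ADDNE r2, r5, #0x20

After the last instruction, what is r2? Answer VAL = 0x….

VAL = 0x84

[0] flags=0000 → (cmp)
[1] flags=0000 GT?T → r0=0x37
[2] flags=0000 VS?F → skip
[3] flags=0000 LE?F → skip
[4] flags=1000 → (cmp)
[5] flags=1000 LS?T → r5=0x64
[6] flags=1000 NE?T → r2=0x84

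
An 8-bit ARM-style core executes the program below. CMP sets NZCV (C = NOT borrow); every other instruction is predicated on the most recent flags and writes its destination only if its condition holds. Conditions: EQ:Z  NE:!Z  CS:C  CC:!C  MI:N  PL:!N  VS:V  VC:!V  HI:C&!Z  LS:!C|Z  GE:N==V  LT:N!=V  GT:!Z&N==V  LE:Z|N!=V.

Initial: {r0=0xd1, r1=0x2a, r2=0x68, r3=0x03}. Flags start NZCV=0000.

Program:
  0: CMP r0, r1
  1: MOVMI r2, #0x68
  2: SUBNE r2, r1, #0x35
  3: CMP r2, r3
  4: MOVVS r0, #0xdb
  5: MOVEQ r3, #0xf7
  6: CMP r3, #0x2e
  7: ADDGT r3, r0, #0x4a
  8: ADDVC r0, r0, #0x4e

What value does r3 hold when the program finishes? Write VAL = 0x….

0: ✓ CMP  NZCV=1010
1: ✓ MOVMI  r2←0x68
2: ✓ SUBNE  r2←0xf5
3: ✓ CMP  NZCV=1010
4: · MOVVS
5: · MOVEQ
6: ✓ CMP  NZCV=1000
7: · ADDGT
8: ✓ ADDVC  r0←0x1f

VAL = 0x03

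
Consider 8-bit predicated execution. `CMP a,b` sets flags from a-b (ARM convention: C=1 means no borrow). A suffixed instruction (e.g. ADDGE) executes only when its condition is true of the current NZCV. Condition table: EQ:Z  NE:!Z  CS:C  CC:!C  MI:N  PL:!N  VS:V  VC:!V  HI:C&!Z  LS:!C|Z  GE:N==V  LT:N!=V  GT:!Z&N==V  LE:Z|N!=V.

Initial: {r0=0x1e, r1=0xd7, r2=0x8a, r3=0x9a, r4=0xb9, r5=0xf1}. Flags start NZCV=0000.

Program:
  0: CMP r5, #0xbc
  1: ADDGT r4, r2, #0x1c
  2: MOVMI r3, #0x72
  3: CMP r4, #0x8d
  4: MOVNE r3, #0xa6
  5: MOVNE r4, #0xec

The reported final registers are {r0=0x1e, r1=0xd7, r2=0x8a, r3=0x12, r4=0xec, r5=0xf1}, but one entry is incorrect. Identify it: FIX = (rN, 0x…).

[0] flags=0010 → (cmp)
[1] flags=0010 GT?T → r4=0xa6
[2] flags=0010 MI?F → skip
[3] flags=0010 → (cmp)
[4] flags=0010 NE?T → r3=0xa6
[5] flags=0010 NE?T → r4=0xec

FIX = (r3, 0xa6)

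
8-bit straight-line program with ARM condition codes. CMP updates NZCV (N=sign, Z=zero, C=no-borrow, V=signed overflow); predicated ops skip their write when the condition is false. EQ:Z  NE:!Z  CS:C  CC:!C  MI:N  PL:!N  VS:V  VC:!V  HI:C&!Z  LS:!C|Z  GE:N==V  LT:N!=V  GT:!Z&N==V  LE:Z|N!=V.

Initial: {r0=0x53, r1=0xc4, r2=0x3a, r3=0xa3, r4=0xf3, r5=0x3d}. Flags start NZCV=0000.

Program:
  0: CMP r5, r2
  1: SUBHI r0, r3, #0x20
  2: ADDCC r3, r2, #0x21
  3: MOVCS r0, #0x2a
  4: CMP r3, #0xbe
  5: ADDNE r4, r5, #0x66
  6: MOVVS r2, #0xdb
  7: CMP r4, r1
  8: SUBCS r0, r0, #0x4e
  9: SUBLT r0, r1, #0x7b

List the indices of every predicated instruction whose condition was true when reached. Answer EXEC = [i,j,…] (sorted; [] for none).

0: ✓ CMP  NZCV=0010
1: ✓ SUBHI  r0←0x83
2: · ADDCC
3: ✓ MOVCS  r0←0x2a
4: ✓ CMP  NZCV=1000
5: ✓ ADDNE  r4←0xa3
6: · MOVVS
7: ✓ CMP  NZCV=1000
8: · SUBCS
9: ✓ SUBLT  r0←0x49

EXEC = [1,3,5,9]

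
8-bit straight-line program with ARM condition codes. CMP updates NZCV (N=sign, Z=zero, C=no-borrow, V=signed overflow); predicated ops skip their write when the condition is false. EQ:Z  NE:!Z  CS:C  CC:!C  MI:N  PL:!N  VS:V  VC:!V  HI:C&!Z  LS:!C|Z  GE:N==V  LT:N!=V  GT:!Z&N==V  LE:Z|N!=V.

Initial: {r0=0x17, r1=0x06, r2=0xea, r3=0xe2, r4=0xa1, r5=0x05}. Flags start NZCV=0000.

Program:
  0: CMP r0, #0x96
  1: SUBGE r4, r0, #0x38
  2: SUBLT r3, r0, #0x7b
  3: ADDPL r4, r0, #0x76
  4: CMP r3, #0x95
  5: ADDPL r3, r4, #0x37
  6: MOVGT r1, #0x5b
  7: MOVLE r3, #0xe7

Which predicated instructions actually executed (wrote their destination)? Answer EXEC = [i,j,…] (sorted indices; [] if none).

EXEC = [1,5,6]

[0] flags=1001 → (cmp)
[1] flags=1001 GE?T → r4=0xdf
[2] flags=1001 LT?F → skip
[3] flags=1001 PL?F → skip
[4] flags=0010 → (cmp)
[5] flags=0010 PL?T → r3=0x16
[6] flags=0010 GT?T → r1=0x5b
[7] flags=0010 LE?F → skip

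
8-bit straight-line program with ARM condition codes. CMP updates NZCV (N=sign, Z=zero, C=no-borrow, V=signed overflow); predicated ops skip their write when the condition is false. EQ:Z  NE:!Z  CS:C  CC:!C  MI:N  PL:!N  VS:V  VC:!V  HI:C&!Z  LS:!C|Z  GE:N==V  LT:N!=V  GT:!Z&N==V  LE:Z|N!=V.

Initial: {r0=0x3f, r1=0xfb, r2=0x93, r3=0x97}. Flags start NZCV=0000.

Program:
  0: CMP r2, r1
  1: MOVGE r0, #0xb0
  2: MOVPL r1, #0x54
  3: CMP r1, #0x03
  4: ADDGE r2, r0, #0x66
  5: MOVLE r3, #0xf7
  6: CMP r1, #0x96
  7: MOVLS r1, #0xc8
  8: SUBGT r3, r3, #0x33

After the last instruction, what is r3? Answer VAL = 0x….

VAL = 0xc4

0: ✓ CMP  NZCV=1000
1: · MOVGE
2: · MOVPL
3: ✓ CMP  NZCV=1010
4: · ADDGE
5: ✓ MOVLE  r3←0xf7
6: ✓ CMP  NZCV=0010
7: · MOVLS
8: ✓ SUBGT  r3←0xc4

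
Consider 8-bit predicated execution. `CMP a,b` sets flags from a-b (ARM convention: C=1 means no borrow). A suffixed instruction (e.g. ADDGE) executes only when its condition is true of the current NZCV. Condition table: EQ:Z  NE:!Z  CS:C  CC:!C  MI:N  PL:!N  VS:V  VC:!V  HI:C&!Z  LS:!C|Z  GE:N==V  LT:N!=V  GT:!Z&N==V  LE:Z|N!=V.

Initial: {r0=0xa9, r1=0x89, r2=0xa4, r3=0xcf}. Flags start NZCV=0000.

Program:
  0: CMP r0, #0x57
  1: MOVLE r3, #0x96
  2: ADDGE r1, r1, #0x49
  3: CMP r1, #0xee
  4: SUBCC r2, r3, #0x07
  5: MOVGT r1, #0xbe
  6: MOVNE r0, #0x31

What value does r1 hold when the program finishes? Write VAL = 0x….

0: ✓ CMP  NZCV=0011
1: ✓ MOVLE  r3←0x96
2: · ADDGE
3: ✓ CMP  NZCV=1000
4: ✓ SUBCC  r2←0x8f
5: · MOVGT
6: ✓ MOVNE  r0←0x31

VAL = 0x89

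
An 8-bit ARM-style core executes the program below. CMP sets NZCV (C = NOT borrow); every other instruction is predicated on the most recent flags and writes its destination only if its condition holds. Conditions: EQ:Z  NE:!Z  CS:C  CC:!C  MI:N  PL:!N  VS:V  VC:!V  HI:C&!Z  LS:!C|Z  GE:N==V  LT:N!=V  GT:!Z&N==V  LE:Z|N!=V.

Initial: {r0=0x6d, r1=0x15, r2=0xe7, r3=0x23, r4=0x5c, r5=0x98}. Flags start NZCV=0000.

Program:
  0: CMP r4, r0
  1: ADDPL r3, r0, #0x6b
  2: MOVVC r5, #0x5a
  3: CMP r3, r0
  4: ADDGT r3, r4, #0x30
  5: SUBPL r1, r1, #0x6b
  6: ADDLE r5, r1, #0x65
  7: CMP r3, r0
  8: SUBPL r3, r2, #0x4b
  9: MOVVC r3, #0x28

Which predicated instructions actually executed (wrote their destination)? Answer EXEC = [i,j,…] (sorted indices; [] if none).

EXEC = [2,6,9]

0: ✓ CMP  NZCV=1000
1: · ADDPL
2: ✓ MOVVC  r5←0x5a
3: ✓ CMP  NZCV=1000
4: · ADDGT
5: · SUBPL
6: ✓ ADDLE  r5←0x7a
7: ✓ CMP  NZCV=1000
8: · SUBPL
9: ✓ MOVVC  r3←0x28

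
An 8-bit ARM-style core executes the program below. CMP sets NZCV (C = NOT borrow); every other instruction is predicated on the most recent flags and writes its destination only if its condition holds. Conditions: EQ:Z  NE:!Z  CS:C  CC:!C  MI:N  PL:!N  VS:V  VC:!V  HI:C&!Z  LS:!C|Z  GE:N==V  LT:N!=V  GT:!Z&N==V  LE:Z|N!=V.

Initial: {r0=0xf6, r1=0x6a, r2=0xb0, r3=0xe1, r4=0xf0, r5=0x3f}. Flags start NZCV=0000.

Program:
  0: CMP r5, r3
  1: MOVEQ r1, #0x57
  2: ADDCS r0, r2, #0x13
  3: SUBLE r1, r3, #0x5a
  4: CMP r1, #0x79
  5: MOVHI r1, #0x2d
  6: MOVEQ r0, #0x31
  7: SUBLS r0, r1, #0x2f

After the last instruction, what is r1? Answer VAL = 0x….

0: ✓ CMP  NZCV=0000
1: · MOVEQ
2: · ADDCS
3: · SUBLE
4: ✓ CMP  NZCV=1000
5: · MOVHI
6: · MOVEQ
7: ✓ SUBLS  r0←0x3b

VAL = 0x6a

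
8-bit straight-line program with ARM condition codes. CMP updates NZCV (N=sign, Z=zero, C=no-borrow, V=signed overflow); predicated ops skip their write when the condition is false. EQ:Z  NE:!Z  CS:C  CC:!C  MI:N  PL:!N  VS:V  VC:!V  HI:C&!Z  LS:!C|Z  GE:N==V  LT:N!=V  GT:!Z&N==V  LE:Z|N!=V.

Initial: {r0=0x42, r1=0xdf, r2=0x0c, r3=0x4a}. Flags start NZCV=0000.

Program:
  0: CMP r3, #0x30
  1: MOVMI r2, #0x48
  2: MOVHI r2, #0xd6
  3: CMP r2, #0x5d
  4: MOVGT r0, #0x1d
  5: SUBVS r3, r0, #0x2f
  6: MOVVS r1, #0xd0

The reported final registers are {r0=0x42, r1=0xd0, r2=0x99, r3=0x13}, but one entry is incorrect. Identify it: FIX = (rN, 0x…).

FIX = (r2, 0xd6)

0: ✓ CMP  NZCV=0010
1: · MOVMI
2: ✓ MOVHI  r2←0xd6
3: ✓ CMP  NZCV=0011
4: · MOVGT
5: ✓ SUBVS  r3←0x13
6: ✓ MOVVS  r1←0xd0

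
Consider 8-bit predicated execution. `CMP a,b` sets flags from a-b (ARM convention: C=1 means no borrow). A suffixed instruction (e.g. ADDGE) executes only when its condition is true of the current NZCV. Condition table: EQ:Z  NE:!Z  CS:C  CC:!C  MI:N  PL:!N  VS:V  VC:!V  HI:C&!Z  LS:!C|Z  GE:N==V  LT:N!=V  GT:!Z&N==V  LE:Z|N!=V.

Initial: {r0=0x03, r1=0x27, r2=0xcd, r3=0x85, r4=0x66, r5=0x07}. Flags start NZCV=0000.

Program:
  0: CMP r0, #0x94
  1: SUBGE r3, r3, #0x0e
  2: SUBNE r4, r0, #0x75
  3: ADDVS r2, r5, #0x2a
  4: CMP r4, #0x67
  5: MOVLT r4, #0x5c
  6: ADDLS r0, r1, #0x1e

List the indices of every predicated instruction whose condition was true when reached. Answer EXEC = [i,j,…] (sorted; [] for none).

EXEC = [1,2,5]

0: ✓ CMP  NZCV=0000
1: ✓ SUBGE  r3←0x77
2: ✓ SUBNE  r4←0x8e
3: · ADDVS
4: ✓ CMP  NZCV=0011
5: ✓ MOVLT  r4←0x5c
6: · ADDLS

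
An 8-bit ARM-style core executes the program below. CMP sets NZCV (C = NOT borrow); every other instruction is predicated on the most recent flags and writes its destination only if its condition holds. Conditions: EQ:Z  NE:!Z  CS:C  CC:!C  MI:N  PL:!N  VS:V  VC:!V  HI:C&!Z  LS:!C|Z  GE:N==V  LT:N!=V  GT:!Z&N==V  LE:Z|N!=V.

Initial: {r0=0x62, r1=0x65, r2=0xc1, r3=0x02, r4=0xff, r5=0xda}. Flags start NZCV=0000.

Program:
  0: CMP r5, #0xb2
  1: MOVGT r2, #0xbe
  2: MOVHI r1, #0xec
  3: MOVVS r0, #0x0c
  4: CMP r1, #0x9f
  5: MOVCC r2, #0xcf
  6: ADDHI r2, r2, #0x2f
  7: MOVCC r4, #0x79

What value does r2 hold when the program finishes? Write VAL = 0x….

VAL = 0xed

0: ✓ CMP  NZCV=0010
1: ✓ MOVGT  r2←0xbe
2: ✓ MOVHI  r1←0xec
3: · MOVVS
4: ✓ CMP  NZCV=0010
5: · MOVCC
6: ✓ ADDHI  r2←0xed
7: · MOVCC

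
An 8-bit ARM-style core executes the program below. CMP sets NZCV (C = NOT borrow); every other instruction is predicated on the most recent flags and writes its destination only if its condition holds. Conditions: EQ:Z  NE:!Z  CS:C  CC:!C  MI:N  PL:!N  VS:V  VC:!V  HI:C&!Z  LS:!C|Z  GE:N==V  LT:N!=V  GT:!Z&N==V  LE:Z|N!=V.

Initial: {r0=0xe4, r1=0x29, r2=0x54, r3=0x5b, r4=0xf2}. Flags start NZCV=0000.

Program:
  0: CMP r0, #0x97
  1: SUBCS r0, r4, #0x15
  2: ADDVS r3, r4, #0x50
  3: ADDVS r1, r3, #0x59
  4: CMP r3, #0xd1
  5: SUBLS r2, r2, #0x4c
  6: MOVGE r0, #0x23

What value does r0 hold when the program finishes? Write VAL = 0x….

VAL = 0x23

[0] flags=0010 → (cmp)
[1] flags=0010 CS?T → r0=0xdd
[2] flags=0010 VS?F → skip
[3] flags=0010 VS?F → skip
[4] flags=1001 → (cmp)
[5] flags=1001 LS?T → r2=0x08
[6] flags=1001 GE?T → r0=0x23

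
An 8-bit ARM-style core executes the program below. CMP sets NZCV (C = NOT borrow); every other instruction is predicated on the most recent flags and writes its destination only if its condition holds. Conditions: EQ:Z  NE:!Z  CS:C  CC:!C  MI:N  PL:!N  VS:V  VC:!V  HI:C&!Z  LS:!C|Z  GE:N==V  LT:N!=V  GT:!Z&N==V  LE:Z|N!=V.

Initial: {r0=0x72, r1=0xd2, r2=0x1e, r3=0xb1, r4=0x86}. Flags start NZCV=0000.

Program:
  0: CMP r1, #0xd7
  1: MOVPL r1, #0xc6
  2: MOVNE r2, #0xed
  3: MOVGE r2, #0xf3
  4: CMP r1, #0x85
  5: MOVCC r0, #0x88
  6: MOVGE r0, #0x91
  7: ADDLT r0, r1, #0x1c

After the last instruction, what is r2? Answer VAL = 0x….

[0] flags=1000 → (cmp)
[1] flags=1000 PL?F → skip
[2] flags=1000 NE?T → r2=0xed
[3] flags=1000 GE?F → skip
[4] flags=0010 → (cmp)
[5] flags=0010 CC?F → skip
[6] flags=0010 GE?T → r0=0x91
[7] flags=0010 LT?F → skip

VAL = 0xed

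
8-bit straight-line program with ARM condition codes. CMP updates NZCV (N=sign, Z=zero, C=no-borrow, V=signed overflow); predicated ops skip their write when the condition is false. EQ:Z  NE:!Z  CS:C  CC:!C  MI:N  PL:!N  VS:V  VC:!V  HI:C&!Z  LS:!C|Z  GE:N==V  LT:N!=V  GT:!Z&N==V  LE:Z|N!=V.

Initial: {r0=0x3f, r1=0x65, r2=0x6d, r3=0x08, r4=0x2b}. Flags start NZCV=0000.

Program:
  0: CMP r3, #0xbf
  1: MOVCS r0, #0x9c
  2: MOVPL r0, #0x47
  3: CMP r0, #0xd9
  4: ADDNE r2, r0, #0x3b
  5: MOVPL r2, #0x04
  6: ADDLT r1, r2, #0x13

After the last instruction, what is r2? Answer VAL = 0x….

[0] flags=0000 → (cmp)
[1] flags=0000 CS?F → skip
[2] flags=0000 PL?T → r0=0x47
[3] flags=0000 → (cmp)
[4] flags=0000 NE?T → r2=0x82
[5] flags=0000 PL?T → r2=0x04
[6] flags=0000 LT?F → skip

VAL = 0x04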